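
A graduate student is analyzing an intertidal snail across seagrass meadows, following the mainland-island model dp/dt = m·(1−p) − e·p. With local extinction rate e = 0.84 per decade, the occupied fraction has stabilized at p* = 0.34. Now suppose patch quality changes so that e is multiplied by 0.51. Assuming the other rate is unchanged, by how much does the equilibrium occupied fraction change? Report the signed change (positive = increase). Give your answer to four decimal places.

Balance m(1−p*) = e·p* gives m = e·p*/(1−p*) = 0.84×0.34000/0.66000 = 0.43273.
New p* = m/(m+e) = 0.43273/(0.43273+0.42840) = 0.50251.
Δp* = 0.50251 − 0.34000 = +0.16251.

0.1625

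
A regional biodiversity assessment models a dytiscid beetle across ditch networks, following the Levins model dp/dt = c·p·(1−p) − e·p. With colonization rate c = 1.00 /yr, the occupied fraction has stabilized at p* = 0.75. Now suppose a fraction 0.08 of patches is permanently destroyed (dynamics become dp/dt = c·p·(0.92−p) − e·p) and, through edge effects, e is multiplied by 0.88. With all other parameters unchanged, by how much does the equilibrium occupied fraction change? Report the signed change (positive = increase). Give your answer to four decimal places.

-0.0500

Balance c(1−p*) = e gives e = 1.00×(1 − 0.75000) = 0.25000.
New p* = 0.92 − e/c = 0.92 − 0.22000/1.00000 = 0.70000.
Δp* = 0.70000 − 0.75000 = -0.05000.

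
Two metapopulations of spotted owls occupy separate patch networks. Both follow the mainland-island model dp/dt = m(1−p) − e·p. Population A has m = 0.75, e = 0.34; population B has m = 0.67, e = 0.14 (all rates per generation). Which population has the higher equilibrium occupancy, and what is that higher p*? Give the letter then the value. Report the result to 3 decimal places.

B, 0.827

A: p*_A = m/(m+e) = 0.75/1.0900 = 0.6881.
B: p*_B = 0.67/0.8100 = 0.8272.
B is higher at 0.8272.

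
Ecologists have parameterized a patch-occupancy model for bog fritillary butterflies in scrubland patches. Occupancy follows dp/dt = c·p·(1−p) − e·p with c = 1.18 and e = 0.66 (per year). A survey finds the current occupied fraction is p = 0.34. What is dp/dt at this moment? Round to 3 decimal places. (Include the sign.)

0.040

Colonization term: c·p·(1−p) = 1.18×0.34×0.6600 = 0.26479.
Extinction term: e·p = 0.22440.
dp/dt = 0.26479 − 0.22440 = 0.04039.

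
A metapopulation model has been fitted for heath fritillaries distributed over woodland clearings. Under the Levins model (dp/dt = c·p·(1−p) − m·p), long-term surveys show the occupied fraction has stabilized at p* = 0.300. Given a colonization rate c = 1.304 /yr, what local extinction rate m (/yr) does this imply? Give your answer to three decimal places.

0.913

At equilibrium c(1−p*) = m.
m = 1.304 × (1 − 0.300) = 1.304 × 0.7000 = 0.9128.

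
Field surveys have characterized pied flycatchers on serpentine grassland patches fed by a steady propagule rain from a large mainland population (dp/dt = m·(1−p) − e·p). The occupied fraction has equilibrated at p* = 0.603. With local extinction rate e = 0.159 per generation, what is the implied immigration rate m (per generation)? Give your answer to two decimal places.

0.24

At equilibrium m(1−p*) = e·p*, so m = e·p*/(1−p*).
m = 0.159 × 0.603 / 0.3970 = 0.0959/0.3970 = 0.2415.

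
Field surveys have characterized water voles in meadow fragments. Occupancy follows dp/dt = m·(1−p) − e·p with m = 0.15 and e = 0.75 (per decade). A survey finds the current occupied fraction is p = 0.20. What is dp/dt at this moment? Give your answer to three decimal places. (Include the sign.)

-0.030

Colonization term: m·(1−p) = 0.15×0.8000 = 0.12000.
Extinction term: e·p = 0.15000.
dp/dt = 0.12000 − 0.15000 = -0.03000.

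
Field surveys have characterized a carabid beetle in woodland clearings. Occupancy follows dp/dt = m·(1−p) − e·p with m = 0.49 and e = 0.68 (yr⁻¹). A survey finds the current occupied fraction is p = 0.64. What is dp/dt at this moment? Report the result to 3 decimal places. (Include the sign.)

Colonization term: m·(1−p) = 0.49×0.3600 = 0.17640.
Extinction term: e·p = 0.43520.
dp/dt = 0.17640 − 0.43520 = -0.25880.

-0.259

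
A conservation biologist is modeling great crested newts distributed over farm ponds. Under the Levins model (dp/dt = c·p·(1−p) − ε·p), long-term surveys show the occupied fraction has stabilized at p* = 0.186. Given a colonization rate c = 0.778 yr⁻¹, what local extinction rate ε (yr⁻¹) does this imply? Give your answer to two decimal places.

0.63

At equilibrium c(1−p*) = ε.
ε = 0.778 × (1 − 0.186) = 0.778 × 0.8140 = 0.6333.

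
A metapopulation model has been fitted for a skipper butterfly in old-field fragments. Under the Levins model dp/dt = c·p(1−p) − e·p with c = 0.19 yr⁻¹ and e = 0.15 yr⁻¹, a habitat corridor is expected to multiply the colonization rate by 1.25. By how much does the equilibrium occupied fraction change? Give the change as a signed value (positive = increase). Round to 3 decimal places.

Before: p* = 1 − 0.15/0.19 = 0.2105.
After the change, c = 0.2375, e = 0.15, so p* = 1 − 0.15/0.2375 = 0.3684.
Δp* = 0.3684 − 0.2105 = +0.1579.

0.158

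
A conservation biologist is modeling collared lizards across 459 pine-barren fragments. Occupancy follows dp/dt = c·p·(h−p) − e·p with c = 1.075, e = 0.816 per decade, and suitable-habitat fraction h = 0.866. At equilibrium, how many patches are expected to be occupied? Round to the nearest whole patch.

49

p* = h − e/c = 0.866 − 0.7591 = 0.1069.
Expected occupied patches = N × p* = 459 × 0.1069 = 49.08 ≈ 49.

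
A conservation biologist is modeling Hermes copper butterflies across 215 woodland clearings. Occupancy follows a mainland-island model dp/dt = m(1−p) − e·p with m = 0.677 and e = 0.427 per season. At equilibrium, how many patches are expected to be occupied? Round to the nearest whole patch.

p* = m/(m+e) = 0.677/1.1040 = 0.6132.
Expected occupied patches = N × p* = 215 × 0.6132 = 131.84 ≈ 132.

132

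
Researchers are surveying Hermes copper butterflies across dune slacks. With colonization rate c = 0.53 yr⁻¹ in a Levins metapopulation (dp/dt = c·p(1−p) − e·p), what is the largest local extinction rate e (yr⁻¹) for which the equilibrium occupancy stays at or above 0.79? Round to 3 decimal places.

0.111

1 − e/c ≥ 0.79 ⇒ e ≤ c(1 − 0.79) = 0.53 × 0.2100.
e_max = 0.1113.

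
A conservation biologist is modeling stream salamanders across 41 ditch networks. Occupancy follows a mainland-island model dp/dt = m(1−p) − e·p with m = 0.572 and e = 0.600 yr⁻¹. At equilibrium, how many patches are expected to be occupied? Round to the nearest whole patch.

20

p* = m/(m+e) = 0.572/1.1720 = 0.4881.
Expected occupied patches = N × p* = 41 × 0.4881 = 20.01 ≈ 20.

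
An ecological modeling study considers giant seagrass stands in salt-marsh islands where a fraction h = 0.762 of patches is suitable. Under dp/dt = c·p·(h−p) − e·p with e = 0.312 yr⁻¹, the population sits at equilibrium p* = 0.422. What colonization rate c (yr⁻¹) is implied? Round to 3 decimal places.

At equilibrium c(h−p*) = e, so c = e/(h−p*).
c = 0.312/(0.762 − 0.422) = 0.312/0.3400 = 0.9176.

0.918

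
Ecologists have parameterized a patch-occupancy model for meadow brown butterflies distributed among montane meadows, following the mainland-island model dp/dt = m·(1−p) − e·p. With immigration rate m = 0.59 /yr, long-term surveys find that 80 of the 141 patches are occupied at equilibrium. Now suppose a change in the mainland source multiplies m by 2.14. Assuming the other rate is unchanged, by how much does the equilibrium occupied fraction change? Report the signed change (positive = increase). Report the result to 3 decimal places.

Observed p* = 80/141 = 0.56738.
Balance m(1−p*) = e·p* gives e = m(1−p*)/p* = 0.59×0.43262/0.56738 = 0.44987.
New p* = m/(m+e) = 1.26260/(1.26260+0.44987) = 0.73730.
Δp* = 0.73730 − 0.56738 = +0.16992.

0.170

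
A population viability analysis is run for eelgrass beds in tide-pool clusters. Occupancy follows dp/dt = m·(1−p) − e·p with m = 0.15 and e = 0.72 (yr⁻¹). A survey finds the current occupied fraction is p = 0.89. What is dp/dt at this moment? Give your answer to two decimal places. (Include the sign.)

-0.62

Colonization term: m·(1−p) = 0.15×0.1100 = 0.01650.
Extinction term: e·p = 0.64080.
dp/dt = 0.01650 − 0.64080 = -0.62430.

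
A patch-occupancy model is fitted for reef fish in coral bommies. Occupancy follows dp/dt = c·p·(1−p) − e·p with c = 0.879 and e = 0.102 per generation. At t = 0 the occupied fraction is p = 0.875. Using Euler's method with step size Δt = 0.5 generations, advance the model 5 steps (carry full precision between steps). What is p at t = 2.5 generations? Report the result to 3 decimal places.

0.883

Update rule: p ← p + [c·p·(1−p) − e·p]·Δt with Δt = 0.5.
  1  |  dp/dt·Δt = +0.003445  |  p_1 = 0.878445
  2  |  dp/dt·Δt = +0.002129  |  p_2 = 0.880574
  3  |  dp/dt·Δt = +0.001310  |  p_3 = 0.881884
  4  |  dp/dt·Δt = +0.000804  |  p_4 = 0.882688
  5  |  dp/dt·Δt = +0.000493  |  p_5 = 0.883181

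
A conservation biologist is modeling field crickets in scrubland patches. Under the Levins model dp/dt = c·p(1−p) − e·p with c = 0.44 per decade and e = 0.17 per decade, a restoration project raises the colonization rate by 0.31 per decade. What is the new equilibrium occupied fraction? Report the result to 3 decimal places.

0.773

Before: p* = 1 − 0.17/0.44 = 0.6136.
After the change, c = 0.75, e = 0.17, so p* = 1 − 0.17/0.75 = 0.7733.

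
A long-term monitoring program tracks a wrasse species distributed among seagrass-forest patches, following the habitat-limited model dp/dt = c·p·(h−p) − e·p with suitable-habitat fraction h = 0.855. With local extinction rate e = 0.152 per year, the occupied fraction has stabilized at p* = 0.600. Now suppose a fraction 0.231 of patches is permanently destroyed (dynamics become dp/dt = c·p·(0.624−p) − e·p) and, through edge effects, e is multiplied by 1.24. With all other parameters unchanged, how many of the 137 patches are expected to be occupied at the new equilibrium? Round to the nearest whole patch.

42

Balance c(h−p*) = e gives c = e/(0.855 − 0.60000) = 0.152/0.25500 = 0.59608.
New p* = 0.624 − e/c = 0.624 − 0.18848/0.59608 = 0.30780.
Expected occupied = 137 × 0.30780 = 42.17 ≈ 42.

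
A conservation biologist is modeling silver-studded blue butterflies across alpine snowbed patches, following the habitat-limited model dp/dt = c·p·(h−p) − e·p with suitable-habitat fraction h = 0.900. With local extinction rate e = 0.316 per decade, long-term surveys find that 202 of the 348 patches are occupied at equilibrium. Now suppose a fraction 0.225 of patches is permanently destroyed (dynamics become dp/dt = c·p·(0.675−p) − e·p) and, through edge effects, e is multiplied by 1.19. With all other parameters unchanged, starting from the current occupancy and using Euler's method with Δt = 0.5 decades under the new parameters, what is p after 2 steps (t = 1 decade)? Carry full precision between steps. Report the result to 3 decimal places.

Observed p* = 202/348 = 0.58046.
Balance c(h−p*) = e gives c = e/(0.9 − 0.58046) = 0.316/0.31954 = 0.98892.
Starting from p₀ = 0.58046; update p ← p + (dp/dt)·Δt with the new parameters.
t = 0.5: p = 0.58046 + (-0.08200) = 0.49846
t = 1: p = 0.49846 + (-0.05021) = 0.44825

0.448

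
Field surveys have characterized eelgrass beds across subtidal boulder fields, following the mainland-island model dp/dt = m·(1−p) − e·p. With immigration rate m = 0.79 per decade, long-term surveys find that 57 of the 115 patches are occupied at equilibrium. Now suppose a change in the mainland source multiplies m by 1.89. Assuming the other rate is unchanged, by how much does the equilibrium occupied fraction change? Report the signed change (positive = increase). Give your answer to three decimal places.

Observed p* = 57/115 = 0.49565.
Balance m(1−p*) = e·p* gives e = m(1−p*)/p* = 0.79×0.50435/0.49565 = 0.80387.
New p* = m/(m+e) = 1.49310/(1.49310+0.80387) = 0.65003.
Δp* = 0.65003 − 0.49565 = +0.15438.

0.154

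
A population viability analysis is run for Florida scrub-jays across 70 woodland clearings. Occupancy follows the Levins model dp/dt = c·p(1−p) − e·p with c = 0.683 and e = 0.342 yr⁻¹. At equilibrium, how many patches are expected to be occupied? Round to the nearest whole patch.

p* = 1 − e/c = 1 − 0.342/0.683 = 0.4993.
Expected occupied patches = N × p* = 70 × 0.4993 = 34.95 ≈ 35.

35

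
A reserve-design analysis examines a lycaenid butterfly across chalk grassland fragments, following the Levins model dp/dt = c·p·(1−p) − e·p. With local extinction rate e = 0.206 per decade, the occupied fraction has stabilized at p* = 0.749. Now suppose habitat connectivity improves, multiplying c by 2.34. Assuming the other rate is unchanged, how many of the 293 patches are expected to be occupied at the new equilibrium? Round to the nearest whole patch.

Balance c(1−p*) = e gives c = e/(1 − 0.74900) = 0.206/0.25100 = 0.82072.
New p* = 1 − e/c = 1 − 0.20600/1.92048 = 0.89274.
Expected occupied = 293 × 0.89274 = 261.57 ≈ 262.

262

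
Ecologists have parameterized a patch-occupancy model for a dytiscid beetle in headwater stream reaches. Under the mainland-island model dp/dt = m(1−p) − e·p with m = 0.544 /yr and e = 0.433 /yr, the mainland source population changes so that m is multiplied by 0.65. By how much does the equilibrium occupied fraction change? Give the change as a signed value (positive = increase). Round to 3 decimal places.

Before: p* = 0.544/(0.544+0.433) = 0.5568.
After: m = 0.3536, e = 0.433; p* = 0.3536/0.7866 = 0.4495.
Δp* = 0.4495 − 0.5568 = -0.1073.

-0.107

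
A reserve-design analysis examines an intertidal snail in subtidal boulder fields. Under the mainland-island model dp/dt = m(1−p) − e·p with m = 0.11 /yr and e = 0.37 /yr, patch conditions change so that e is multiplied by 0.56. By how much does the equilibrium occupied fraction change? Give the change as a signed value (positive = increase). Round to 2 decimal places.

Before: p* = 0.11/(0.11+0.37) = 0.2292.
After: m = 0.11, e = 0.2072; p* = 0.11/0.3172 = 0.3468.
Δp* = 0.3468 − 0.2292 = +0.1176.

0.12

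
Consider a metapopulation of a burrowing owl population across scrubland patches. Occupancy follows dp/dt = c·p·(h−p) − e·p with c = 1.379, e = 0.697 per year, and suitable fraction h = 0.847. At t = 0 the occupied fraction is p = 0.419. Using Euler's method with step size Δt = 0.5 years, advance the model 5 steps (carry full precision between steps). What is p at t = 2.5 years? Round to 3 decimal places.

0.358

Update rule: p ← p + [c·p·(h−p) − e·p]·Δt with Δt = 0.5.
t = 0.5: p = 0.41900 + (-0.02237) = 0.39663
t = 1: p = 0.39663 + (-0.01506) = 0.38157
t = 1.5: p = 0.38157 + (-0.01053) = 0.37104
t = 2: p = 0.37104 + (-0.00754) = 0.36350
t = 2.5: p = 0.36350 + (-0.00550) = 0.35800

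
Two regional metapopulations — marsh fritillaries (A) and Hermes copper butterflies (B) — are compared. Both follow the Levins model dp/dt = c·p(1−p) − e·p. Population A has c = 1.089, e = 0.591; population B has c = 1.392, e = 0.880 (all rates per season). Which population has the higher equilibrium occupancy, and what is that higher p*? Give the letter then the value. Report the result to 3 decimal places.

A: p*_A = 1 − 0.591/1.089 = 0.4573.
B: p*_B = 1 − 0.880/1.392 = 0.3678.
A is higher at 0.4573.

A, 0.457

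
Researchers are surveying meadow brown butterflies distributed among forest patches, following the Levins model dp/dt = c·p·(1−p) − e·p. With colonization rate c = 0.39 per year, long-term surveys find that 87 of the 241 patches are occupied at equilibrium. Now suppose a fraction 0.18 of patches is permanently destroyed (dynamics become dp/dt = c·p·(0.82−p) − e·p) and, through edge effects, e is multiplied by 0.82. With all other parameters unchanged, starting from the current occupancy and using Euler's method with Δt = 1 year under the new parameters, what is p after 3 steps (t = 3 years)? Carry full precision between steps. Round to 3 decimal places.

Observed p* = 87/241 = 0.36100.
Balance c(1−p*) = e gives e = 0.39×(1 − 0.36100) = 0.24921.
Starting from p₀ = 0.36100; update p ← p + (dp/dt)·Δt with the new parameters.
  1  |  dp/dt·Δt = -0.009148  |  p_1 = 0.351848
  2  |  dp/dt·Δt = -0.007661  |  p_2 = 0.344186
  3  |  dp/dt·Δt = -0.006466  |  p_3 = 0.337720

0.338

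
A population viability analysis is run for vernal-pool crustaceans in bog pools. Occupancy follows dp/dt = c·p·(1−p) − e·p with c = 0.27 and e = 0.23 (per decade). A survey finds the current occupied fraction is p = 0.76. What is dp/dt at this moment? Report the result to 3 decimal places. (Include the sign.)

-0.126

Colonization term: c·p·(1−p) = 0.27×0.76×0.2400 = 0.04925.
Extinction term: e·p = 0.17480.
dp/dt = 0.04925 − 0.17480 = -0.12555.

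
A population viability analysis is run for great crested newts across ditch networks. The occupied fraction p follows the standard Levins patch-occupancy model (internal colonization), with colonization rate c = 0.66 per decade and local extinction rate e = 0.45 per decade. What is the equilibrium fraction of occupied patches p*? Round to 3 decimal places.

0.318

Setting dp/dt = 0 and dividing through by p* gives c·(1−p*) = e.
So p* = 1 − e/c = 1 − 0.45/0.66 = 1 − 0.6818 = 0.3182.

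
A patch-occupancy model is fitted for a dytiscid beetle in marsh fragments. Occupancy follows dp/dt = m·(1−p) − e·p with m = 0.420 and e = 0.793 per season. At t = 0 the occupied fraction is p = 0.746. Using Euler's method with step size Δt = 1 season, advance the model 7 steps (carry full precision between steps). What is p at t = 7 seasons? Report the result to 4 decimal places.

0.3462

Update rule: p ← p + [m·(1−p) − e·p]·Δt with Δt = 1.
t = 1: p = 0.74600 + (-0.48490) = 0.26110
t = 2: p = 0.26110 + (+0.10328) = 0.36439
t = 3: p = 0.36439 + (-0.02200) = 0.34239
t = 4: p = 0.34239 + (+0.00469) = 0.34707
t = 5: p = 0.34707 + (-0.00100) = 0.34607
t = 6: p = 0.34607 + (+0.00021) = 0.34629
t = 7: p = 0.34629 + (-0.00005) = 0.34624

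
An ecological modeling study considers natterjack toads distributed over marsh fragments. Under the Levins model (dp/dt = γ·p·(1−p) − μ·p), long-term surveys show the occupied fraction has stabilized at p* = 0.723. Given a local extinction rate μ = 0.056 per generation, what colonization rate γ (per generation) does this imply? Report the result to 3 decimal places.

0.202

At equilibrium γ(1−p*) = μ, so γ = μ/(1−p*).
γ = 0.056/(1 − 0.723) = 0.056/0.2770 = 0.2022.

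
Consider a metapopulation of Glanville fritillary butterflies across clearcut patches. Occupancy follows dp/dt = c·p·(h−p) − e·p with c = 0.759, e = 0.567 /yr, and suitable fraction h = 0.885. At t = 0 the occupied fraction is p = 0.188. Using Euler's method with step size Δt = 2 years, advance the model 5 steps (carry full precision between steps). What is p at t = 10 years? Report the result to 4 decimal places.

0.1495

Update rule: p ← p + [c·p·(h−p) − e·p]·Δt with Δt = 2.
t = 2: p = 0.18800 + (-0.01428) = 0.17372
t = 4: p = 0.17372 + (-0.00943) = 0.16429
t = 6: p = 0.16429 + (-0.00657) = 0.15773
t = 8: p = 0.15773 + (-0.00473) = 0.15299
t = 10: p = 0.15299 + (-0.00349) = 0.14950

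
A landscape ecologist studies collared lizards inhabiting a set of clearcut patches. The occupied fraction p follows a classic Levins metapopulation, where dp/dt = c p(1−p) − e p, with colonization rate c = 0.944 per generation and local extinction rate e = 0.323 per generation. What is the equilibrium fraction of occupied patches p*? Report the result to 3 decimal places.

0.658

At equilibrium, colonization balances extinction: c·p*·(1−p*) = e·p*.
So p* = 1 − e/c = 1 − 0.323/0.944 = 1 − 0.3422 = 0.6578.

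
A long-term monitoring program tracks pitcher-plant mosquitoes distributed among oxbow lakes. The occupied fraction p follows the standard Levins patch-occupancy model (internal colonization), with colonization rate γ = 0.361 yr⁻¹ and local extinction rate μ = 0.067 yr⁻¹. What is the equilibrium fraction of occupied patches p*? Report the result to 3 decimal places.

Setting dp/dt = 0 and dividing through by p* gives γ·(1−p*) = μ.
So p* = 1 − μ/γ = 1 − 0.067/0.361 = 1 − 0.1856 = 0.8144.

0.814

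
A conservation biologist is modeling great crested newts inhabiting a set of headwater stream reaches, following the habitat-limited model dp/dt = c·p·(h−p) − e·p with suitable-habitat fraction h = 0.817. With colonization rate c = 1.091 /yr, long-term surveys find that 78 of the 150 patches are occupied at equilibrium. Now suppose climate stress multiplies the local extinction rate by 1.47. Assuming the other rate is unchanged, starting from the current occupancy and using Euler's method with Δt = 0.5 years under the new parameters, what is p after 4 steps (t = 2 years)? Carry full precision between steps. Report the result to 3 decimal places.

Observed p* = 78/150 = 0.52000.
Balance c(h−p*) = e gives e = 1.091×(0.817 − 0.52000) = 0.32403.
Starting from p₀ = 0.52000; update p ← p + (dp/dt)·Δt with the new parameters.
step 1: Δp = -0.03960, p = 0.48040
step 2: Δp = -0.02620, p = 0.45420
step 3: Δp = -0.01828, p = 0.43592
step 4: Δp = -0.01320, p = 0.42272

0.423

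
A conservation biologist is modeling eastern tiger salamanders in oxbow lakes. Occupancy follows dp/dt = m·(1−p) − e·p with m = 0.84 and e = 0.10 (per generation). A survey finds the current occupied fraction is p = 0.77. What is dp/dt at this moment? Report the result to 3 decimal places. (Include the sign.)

0.116

Colonization term: m·(1−p) = 0.84×0.2300 = 0.19320.
Extinction term: e·p = 0.07700.
dp/dt = 0.19320 − 0.07700 = 0.11620.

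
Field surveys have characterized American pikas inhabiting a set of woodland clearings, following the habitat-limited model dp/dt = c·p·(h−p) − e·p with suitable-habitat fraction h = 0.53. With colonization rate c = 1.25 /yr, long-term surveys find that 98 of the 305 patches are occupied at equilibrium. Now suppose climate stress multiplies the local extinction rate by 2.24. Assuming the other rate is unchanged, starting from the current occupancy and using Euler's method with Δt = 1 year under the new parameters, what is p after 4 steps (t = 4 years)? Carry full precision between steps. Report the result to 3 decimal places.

Observed p* = 98/305 = 0.32131.
Balance c(h−p*) = e gives e = 1.25×(0.53 − 0.32131) = 0.26086.
Starting from p₀ = 0.32131; update p ← p + (dp/dt)·Δt with the new parameters.
  1  |  dp/dt·Δt = -0.103934  |  p_1 = 0.217378
  2  |  dp/dt·Δt = -0.042073  |  p_2 = 0.175304
  3  |  dp/dt·Δt = -0.024711  |  p_3 = 0.150594
  4  |  dp/dt·Δt = -0.016576  |  p_4 = 0.134018

0.134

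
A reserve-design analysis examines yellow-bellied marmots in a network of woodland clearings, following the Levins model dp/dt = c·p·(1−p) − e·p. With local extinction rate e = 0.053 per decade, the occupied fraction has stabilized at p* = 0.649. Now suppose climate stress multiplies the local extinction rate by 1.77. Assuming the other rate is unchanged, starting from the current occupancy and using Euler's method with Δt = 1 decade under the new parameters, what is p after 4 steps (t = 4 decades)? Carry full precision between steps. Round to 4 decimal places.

Balance c(1−p*) = e gives c = e/(1 − 0.64900) = 0.053/0.35100 = 0.15100.
Starting from p₀ = 0.64900; update p ← p + (dp/dt)·Δt with the new parameters.
step 1: Δp = -0.02649, p = 0.62251
step 2: Δp = -0.02292, p = 0.59960
step 3: Δp = -0.02000, p = 0.57960
step 4: Δp = -0.01758, p = 0.56202

0.5620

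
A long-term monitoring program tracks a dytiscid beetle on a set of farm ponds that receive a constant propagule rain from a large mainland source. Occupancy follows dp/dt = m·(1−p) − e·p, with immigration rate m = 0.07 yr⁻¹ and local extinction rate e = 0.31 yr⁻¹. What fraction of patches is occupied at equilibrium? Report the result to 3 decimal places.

Setting dp/dt = 0: m − m·p* = e·p*, so m = (m+e)·p*.
p* = m/(m+e) = 0.07/(0.07+0.31) = 0.07/0.3800 = 0.1842.

0.184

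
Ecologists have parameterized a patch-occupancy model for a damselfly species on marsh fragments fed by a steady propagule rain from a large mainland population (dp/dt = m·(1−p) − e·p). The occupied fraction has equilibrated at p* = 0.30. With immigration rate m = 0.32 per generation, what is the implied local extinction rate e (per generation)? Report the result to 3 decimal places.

0.747

At equilibrium m(1−p*) = e·p*, so e = m(1−p*)/p*.
e = 0.32 × 0.7000 / 0.30 = 0.7467.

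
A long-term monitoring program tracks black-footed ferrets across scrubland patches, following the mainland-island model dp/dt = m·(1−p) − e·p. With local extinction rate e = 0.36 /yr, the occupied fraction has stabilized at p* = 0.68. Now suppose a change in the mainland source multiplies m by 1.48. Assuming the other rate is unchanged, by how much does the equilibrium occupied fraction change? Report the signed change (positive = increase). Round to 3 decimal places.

0.079

Balance m(1−p*) = e·p* gives m = e·p*/(1−p*) = 0.36×0.68000/0.32000 = 0.76500.
New p* = m/(m+e) = 1.13220/(1.13220+0.36000) = 0.75875.
Δp* = 0.75875 − 0.68000 = +0.07875.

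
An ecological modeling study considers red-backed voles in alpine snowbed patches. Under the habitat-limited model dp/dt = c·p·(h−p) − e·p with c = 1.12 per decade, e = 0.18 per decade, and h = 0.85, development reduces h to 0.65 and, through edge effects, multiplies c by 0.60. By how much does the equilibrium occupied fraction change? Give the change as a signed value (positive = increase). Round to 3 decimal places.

-0.307

Before: p* = h − e/c = 0.85 − 0.18/1.12 = 0.85 − 0.1607 = 0.6893.
After: c = 0.672, e = 0.18, h = 0.65; p* = 0.65 − 0.18/0.672 = 0.3821.
Δp* = 0.3821 − 0.6893 = -0.3071.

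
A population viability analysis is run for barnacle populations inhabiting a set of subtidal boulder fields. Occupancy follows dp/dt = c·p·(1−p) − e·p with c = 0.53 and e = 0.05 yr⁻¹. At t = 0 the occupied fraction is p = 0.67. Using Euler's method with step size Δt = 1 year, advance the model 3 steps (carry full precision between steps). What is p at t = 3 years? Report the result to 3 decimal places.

0.854

Update rule: p ← p + [c·p·(1−p) − e·p]·Δt with Δt = 1.
t = 1: p = 0.67000 + (+0.08368) = 0.75368
t = 2: p = 0.75368 + (+0.06071) = 0.81439
t = 3: p = 0.81439 + (+0.03939) = 0.85379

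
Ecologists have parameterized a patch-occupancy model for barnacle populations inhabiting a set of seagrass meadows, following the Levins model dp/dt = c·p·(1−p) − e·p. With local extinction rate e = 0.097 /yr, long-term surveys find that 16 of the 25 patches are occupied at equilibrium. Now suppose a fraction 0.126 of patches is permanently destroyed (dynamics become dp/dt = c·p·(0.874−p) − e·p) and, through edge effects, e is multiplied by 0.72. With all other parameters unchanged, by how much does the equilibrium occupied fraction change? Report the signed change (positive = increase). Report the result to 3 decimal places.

-0.025

Observed p* = 16/25 = 0.64000.
Balance c(1−p*) = e gives c = e/(1 − 0.64000) = 0.097/0.36000 = 0.26944.
New p* = 0.874 − e/c = 0.874 − 0.06984/0.26944 = 0.61480.
Δp* = 0.61480 − 0.64000 = -0.02520.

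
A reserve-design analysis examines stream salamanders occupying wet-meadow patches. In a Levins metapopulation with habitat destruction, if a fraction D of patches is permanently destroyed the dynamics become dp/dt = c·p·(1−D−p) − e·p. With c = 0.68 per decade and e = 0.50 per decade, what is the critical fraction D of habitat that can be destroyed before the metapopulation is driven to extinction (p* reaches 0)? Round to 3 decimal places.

The nontrivial equilibrium is p* = (1−D) − e/c; extinction occurs when this hits zero.
So D_crit = 1 − e/c = 1 − 0.50/0.68 = 1 − 0.7353 = 0.2647.
This equals the undisturbed p*, a classic result of Lande's extension.

0.265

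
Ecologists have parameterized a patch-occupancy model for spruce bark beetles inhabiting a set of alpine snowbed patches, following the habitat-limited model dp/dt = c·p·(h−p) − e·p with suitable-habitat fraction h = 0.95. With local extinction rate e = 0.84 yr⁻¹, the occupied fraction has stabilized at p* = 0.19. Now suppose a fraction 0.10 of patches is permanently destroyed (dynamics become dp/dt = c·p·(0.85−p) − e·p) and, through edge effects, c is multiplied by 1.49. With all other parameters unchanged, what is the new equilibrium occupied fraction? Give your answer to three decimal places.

Balance c(h−p*) = e gives c = e/(0.95 − 0.19000) = 0.84/0.76000 = 1.10526.
New p* = 0.85 − e/c = 0.85 − 0.84000/1.64684 = 0.33993.

0.340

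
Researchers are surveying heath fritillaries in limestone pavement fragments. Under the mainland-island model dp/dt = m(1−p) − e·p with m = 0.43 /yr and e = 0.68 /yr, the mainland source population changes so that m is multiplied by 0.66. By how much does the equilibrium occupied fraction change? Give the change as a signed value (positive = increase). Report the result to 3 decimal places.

-0.093

Before: p* = 0.43/(0.43+0.68) = 0.3874.
After: m = 0.2838, e = 0.68; p* = 0.2838/0.9638 = 0.2945.
Δp* = 0.2945 − 0.3874 = -0.0929.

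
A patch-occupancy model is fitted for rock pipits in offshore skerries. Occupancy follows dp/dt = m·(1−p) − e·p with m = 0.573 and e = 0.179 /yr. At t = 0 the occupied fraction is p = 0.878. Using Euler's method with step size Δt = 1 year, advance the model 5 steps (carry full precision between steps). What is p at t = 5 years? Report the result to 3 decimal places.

0.762

Update rule: p ← p + [m·(1−p) − e·p]·Δt with Δt = 1.
  1  |  dp/dt·Δt = -0.087256  |  p_1 = 0.790744
  2  |  dp/dt·Δt = -0.021639  |  p_2 = 0.769105
  3  |  dp/dt·Δt = -0.005367  |  p_3 = 0.763738
  4  |  dp/dt·Δt = -0.001331  |  p_4 = 0.762407
  5  |  dp/dt·Δt = -0.000330  |  p_5 = 0.762077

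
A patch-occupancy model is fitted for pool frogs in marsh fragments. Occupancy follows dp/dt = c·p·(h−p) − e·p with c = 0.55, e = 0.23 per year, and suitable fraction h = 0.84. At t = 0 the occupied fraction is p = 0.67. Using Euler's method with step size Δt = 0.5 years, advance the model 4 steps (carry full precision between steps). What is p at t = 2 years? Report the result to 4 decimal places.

0.5406

Update rule: p ← p + [c·p·(h−p) − e·p]·Δt with Δt = 0.5.
t = 0.5: p = 0.67000 + (-0.04573) = 0.62427
t = 1: p = 0.62427 + (-0.03476) = 0.58952
t = 1.5: p = 0.58952 + (-0.02719) = 0.56233
t = 2: p = 0.56233 + (-0.02173) = 0.54060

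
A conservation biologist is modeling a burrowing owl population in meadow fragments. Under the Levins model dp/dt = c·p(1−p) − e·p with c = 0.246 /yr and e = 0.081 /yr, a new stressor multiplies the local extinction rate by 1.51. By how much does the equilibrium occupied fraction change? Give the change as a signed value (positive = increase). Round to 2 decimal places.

-0.17

Before: p* = 1 − 0.081/0.246 = 0.6707.
After the change, c = 0.246, e = 0.12231, so p* = 1 − 0.12231/0.246 = 0.5028.
Δp* = 0.5028 − 0.6707 = -0.1679.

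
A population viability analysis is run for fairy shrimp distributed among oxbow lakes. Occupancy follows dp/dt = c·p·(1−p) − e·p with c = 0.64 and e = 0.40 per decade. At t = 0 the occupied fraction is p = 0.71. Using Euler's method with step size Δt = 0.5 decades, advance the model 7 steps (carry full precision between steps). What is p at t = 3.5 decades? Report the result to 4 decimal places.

Update rule: p ← p + [c·p·(1−p) − e·p]·Δt with Δt = 0.5.
step 1: Δp = -0.07611, p = 0.63389
step 2: Δp = -0.05251, p = 0.58137
step 3: Δp = -0.03839, p = 0.54298
step 4: Δp = -0.02919, p = 0.51379
step 5: Δp = -0.02282, p = 0.49097
step 6: Δp = -0.01822, p = 0.47275
step 7: Δp = -0.01479, p = 0.45796

0.4580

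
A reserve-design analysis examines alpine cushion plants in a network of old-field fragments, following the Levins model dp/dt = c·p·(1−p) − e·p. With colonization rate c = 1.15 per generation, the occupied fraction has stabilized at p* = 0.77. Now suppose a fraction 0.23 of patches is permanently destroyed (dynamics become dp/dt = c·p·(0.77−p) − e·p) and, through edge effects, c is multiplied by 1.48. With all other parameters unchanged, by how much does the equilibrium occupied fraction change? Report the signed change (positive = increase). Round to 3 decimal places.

-0.155

Balance c(1−p*) = e gives e = 1.15×(1 − 0.77000) = 0.26450.
New p* = 0.77 − e/c = 0.77 − 0.26450/1.70200 = 0.61459.
Δp* = 0.61459 − 0.77000 = -0.15541.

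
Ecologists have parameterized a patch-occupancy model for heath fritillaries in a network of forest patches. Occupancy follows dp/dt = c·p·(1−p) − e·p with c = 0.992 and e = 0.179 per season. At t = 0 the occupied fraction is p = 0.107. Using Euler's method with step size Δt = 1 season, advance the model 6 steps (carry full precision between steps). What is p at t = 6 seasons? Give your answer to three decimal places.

0.799

Update rule: p ← p + [c·p·(1−p) − e·p]·Δt with Δt = 1.
  1  |  dp/dt·Δt = +0.075634  |  p_1 = 0.182634
  2  |  dp/dt·Δt = +0.115393  |  p_2 = 0.298027
  3  |  dp/dt·Δt = +0.154186  |  p_3 = 0.452213
  4  |  dp/dt·Δt = +0.164789  |  p_4 = 0.617001
  5  |  dp/dt·Δt = +0.123977  |  p_5 = 0.740978
  6  |  dp/dt·Δt = +0.057759  |  p_6 = 0.798737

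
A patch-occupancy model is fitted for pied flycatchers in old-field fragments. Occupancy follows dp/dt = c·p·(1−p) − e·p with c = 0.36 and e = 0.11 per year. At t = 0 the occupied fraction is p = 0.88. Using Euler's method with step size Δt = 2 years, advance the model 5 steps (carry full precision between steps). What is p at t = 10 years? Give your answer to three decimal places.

Update rule: p ← p + [c·p·(1−p) − e·p]·Δt with Δt = 2.
  1  |  dp/dt·Δt = -0.117568  |  p_1 = 0.762432
  2  |  dp/dt·Δt = -0.037322  |  p_2 = 0.725110
  3  |  dp/dt·Δt = -0.016010  |  p_3 = 0.709100
  4  |  dp/dt·Δt = -0.007483  |  p_4 = 0.701618
  5  |  dp/dt·Δt = -0.003624  |  p_5 = 0.697994

0.698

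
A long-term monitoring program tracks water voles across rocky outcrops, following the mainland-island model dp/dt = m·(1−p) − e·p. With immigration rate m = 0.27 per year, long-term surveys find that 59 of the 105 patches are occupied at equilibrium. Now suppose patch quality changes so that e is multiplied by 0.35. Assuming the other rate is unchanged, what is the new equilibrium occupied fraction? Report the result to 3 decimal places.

Observed p* = 59/105 = 0.56190.
Balance m(1−p*) = e·p* gives e = m(1−p*)/p* = 0.27×0.43810/0.56190 = 0.21051.
New p* = m/(m+e) = 0.27000/(0.27000+0.07368) = 0.78561.

0.786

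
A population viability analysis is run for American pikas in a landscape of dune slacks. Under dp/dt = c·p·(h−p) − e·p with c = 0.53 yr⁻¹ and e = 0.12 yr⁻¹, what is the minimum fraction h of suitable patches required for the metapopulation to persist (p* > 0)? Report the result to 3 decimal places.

0.226

p* = h − e/c is positive only when h > e/c.
h_min = e/c = 0.12/0.53 = 0.2264.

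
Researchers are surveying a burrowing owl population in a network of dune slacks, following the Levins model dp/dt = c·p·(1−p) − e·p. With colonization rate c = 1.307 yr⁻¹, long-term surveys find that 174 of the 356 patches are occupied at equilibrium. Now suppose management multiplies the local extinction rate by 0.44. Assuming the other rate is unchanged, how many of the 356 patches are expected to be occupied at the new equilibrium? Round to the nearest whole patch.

Observed p* = 174/356 = 0.48876.
Balance c(1−p*) = e gives e = 1.307×(1 − 0.48876) = 0.66819.
New p* = 1 − e/c = 1 − 0.29400/1.30700 = 0.77506.
Expected occupied = 356 × 0.77506 = 275.92 ≈ 276.

276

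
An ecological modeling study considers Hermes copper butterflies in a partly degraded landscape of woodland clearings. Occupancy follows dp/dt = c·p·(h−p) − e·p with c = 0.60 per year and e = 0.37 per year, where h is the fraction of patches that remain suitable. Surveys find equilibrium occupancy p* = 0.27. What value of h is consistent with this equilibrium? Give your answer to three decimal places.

At equilibrium c(h−p*) = e, so h = p* + e/c.
h = 0.27 + 0.37/0.60 = 0.27 + 0.6167 = 0.8867.

0.887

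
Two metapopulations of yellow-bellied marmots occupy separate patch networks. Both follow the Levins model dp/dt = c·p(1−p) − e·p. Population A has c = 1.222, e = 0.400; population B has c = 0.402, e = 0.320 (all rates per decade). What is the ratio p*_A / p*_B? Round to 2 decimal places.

3.30

A: p*_A = 1 − 0.400/1.222 = 0.6727.
B: p*_B = 1 − 0.320/0.402 = 0.2040.
p*_A / p*_B = 0.6727/0.2040 = 3.2977.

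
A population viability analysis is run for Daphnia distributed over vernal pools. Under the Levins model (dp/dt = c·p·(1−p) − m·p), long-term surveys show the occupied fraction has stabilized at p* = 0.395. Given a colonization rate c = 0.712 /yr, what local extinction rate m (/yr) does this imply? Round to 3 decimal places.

0.431

At equilibrium c(1−p*) = m.
m = 0.712 × (1 − 0.395) = 0.712 × 0.6050 = 0.4308.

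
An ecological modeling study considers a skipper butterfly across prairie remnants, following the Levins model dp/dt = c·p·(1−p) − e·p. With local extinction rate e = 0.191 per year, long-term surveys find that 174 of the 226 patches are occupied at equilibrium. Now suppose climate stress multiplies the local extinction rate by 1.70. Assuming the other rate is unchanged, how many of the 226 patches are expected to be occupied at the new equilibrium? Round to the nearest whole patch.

138

Observed p* = 174/226 = 0.76991.
Balance c(1−p*) = e gives c = e/(1 − 0.76991) = 0.191/0.23009 = 0.83011.
New p* = 1 − e/c = 1 − 0.32470/0.83011 = 0.60885.
Expected occupied = 226 × 0.60885 = 137.60 ≈ 138.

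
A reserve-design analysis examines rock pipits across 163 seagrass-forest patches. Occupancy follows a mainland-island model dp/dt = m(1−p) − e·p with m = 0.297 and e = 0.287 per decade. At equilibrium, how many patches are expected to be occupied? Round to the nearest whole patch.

83

p* = m/(m+e) = 0.297/0.5840 = 0.5086.
Expected occupied patches = N × p* = 163 × 0.5086 = 82.90 ≈ 83.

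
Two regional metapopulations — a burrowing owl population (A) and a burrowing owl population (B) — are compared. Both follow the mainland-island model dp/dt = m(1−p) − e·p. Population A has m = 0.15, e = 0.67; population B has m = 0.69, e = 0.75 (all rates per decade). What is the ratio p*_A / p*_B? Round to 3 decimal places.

A: p*_A = m/(m+e) = 0.15/0.8200 = 0.1829.
B: p*_B = 0.69/1.4400 = 0.4792.
p*_A / p*_B = 0.1829/0.4792 = 0.3818.

0.382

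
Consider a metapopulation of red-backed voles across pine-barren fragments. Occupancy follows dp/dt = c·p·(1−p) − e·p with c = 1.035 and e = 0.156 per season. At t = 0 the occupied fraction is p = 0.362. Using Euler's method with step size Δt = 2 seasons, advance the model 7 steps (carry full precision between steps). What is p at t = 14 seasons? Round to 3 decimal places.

0.833

Update rule: p ← p + [c·p·(1−p) − e·p]·Δt with Δt = 2.
step 1: Δp = +0.36513, p = 0.72713
step 2: Δp = +0.18384, p = 0.91098
step 3: Δp = -0.11635, p = 0.79462
step 4: Δp = +0.08989, p = 0.88452
step 5: Δp = -0.06453, p = 0.81999
step 6: Δp = +0.04971, p = 0.86970
step 7: Δp = -0.03677, p = 0.83293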